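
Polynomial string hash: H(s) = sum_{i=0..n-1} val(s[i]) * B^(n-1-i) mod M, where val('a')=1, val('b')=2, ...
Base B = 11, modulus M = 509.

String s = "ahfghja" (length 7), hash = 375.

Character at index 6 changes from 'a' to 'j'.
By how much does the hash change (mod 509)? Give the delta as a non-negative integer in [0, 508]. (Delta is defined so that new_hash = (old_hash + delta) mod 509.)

Answer: 9

Derivation:
Delta formula: (val(new) - val(old)) * B^(n-1-k) mod M
  val('j') - val('a') = 10 - 1 = 9
  B^(n-1-k) = 11^0 mod 509 = 1
  Delta = 9 * 1 mod 509 = 9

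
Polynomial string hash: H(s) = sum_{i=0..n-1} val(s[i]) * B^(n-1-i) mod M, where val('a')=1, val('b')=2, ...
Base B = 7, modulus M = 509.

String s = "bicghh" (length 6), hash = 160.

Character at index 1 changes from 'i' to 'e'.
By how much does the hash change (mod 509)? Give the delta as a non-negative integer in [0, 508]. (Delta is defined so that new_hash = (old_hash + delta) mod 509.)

Answer: 67

Derivation:
Delta formula: (val(new) - val(old)) * B^(n-1-k) mod M
  val('e') - val('i') = 5 - 9 = -4
  B^(n-1-k) = 7^4 mod 509 = 365
  Delta = -4 * 365 mod 509 = 67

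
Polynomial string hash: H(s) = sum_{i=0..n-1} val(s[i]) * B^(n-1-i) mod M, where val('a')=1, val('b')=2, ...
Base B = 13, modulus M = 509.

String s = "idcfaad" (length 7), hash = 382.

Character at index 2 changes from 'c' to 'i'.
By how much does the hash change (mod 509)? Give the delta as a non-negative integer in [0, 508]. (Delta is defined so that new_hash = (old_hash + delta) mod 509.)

Delta formula: (val(new) - val(old)) * B^(n-1-k) mod M
  val('i') - val('c') = 9 - 3 = 6
  B^(n-1-k) = 13^4 mod 509 = 57
  Delta = 6 * 57 mod 509 = 342

Answer: 342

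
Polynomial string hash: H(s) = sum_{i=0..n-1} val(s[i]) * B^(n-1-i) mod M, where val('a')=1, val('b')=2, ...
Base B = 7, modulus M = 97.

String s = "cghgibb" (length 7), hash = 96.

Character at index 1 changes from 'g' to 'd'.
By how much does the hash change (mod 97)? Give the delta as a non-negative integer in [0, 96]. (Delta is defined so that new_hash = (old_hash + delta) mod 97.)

Delta formula: (val(new) - val(old)) * B^(n-1-k) mod M
  val('d') - val('g') = 4 - 7 = -3
  B^(n-1-k) = 7^5 mod 97 = 26
  Delta = -3 * 26 mod 97 = 19

Answer: 19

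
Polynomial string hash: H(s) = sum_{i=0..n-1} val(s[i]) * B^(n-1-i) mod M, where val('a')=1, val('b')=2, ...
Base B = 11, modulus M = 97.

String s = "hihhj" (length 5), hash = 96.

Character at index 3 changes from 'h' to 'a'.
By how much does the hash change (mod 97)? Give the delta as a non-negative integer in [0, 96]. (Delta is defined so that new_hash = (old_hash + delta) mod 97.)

Answer: 20

Derivation:
Delta formula: (val(new) - val(old)) * B^(n-1-k) mod M
  val('a') - val('h') = 1 - 8 = -7
  B^(n-1-k) = 11^1 mod 97 = 11
  Delta = -7 * 11 mod 97 = 20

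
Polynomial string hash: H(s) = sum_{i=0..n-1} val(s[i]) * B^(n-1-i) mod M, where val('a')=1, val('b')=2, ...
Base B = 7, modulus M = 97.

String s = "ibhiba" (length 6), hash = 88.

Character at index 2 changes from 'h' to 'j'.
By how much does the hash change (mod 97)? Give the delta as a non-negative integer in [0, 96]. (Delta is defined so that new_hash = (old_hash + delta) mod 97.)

Answer: 7

Derivation:
Delta formula: (val(new) - val(old)) * B^(n-1-k) mod M
  val('j') - val('h') = 10 - 8 = 2
  B^(n-1-k) = 7^3 mod 97 = 52
  Delta = 2 * 52 mod 97 = 7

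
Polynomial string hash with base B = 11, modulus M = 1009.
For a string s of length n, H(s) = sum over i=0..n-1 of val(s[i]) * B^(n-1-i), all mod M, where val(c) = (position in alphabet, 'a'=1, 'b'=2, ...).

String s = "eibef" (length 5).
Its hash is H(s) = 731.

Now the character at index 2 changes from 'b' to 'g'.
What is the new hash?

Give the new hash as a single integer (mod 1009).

Answer: 327

Derivation:
val('b') = 2, val('g') = 7
Position k = 2, exponent = n-1-k = 2
B^2 mod M = 11^2 mod 1009 = 121
Delta = (7 - 2) * 121 mod 1009 = 605
New hash = (731 + 605) mod 1009 = 327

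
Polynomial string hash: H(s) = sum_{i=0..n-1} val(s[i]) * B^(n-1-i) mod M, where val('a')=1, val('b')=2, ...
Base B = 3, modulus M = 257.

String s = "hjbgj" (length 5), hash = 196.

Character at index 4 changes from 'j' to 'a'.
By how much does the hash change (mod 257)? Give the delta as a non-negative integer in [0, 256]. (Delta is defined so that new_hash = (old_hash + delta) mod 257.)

Delta formula: (val(new) - val(old)) * B^(n-1-k) mod M
  val('a') - val('j') = 1 - 10 = -9
  B^(n-1-k) = 3^0 mod 257 = 1
  Delta = -9 * 1 mod 257 = 248

Answer: 248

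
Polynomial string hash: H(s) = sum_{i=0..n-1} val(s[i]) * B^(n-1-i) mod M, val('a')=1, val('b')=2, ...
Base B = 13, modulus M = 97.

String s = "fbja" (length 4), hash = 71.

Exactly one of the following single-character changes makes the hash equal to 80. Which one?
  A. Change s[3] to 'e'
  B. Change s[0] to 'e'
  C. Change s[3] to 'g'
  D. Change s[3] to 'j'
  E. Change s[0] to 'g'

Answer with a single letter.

Answer: D

Derivation:
Option A: s[3]='a'->'e', delta=(5-1)*13^0 mod 97 = 4, hash=71+4 mod 97 = 75
Option B: s[0]='f'->'e', delta=(5-6)*13^3 mod 97 = 34, hash=71+34 mod 97 = 8
Option C: s[3]='a'->'g', delta=(7-1)*13^0 mod 97 = 6, hash=71+6 mod 97 = 77
Option D: s[3]='a'->'j', delta=(10-1)*13^0 mod 97 = 9, hash=71+9 mod 97 = 80 <-- target
Option E: s[0]='f'->'g', delta=(7-6)*13^3 mod 97 = 63, hash=71+63 mod 97 = 37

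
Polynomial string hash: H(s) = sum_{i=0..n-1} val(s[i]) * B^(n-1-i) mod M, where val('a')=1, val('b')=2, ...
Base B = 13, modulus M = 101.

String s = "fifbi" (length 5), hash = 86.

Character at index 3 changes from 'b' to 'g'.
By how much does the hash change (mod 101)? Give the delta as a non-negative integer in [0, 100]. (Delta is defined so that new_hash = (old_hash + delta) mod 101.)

Delta formula: (val(new) - val(old)) * B^(n-1-k) mod M
  val('g') - val('b') = 7 - 2 = 5
  B^(n-1-k) = 13^1 mod 101 = 13
  Delta = 5 * 13 mod 101 = 65

Answer: 65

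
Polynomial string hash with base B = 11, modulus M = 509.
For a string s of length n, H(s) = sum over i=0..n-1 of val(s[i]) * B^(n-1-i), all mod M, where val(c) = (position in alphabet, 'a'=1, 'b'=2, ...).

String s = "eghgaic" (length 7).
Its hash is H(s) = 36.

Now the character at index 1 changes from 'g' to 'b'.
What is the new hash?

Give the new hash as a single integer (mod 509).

Answer: 19

Derivation:
val('g') = 7, val('b') = 2
Position k = 1, exponent = n-1-k = 5
B^5 mod M = 11^5 mod 509 = 207
Delta = (2 - 7) * 207 mod 509 = 492
New hash = (36 + 492) mod 509 = 19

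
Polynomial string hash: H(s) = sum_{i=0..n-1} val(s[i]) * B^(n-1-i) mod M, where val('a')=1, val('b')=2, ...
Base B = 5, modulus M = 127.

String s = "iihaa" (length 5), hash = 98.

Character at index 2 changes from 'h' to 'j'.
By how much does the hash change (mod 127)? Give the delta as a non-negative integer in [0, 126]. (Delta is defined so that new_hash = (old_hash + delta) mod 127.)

Answer: 50

Derivation:
Delta formula: (val(new) - val(old)) * B^(n-1-k) mod M
  val('j') - val('h') = 10 - 8 = 2
  B^(n-1-k) = 5^2 mod 127 = 25
  Delta = 2 * 25 mod 127 = 50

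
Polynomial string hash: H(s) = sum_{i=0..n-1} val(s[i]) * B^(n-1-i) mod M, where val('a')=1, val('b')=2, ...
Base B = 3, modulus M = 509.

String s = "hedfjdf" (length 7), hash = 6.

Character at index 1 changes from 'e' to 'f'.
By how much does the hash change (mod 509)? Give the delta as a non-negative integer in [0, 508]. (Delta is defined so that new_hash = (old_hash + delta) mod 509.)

Answer: 243

Derivation:
Delta formula: (val(new) - val(old)) * B^(n-1-k) mod M
  val('f') - val('e') = 6 - 5 = 1
  B^(n-1-k) = 3^5 mod 509 = 243
  Delta = 1 * 243 mod 509 = 243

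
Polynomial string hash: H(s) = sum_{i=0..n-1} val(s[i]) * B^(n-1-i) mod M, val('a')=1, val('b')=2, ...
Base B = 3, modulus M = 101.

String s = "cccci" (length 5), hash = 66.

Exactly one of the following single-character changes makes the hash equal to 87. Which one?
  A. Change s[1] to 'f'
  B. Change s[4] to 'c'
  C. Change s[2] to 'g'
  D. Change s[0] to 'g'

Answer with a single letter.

Answer: D

Derivation:
Option A: s[1]='c'->'f', delta=(6-3)*3^3 mod 101 = 81, hash=66+81 mod 101 = 46
Option B: s[4]='i'->'c', delta=(3-9)*3^0 mod 101 = 95, hash=66+95 mod 101 = 60
Option C: s[2]='c'->'g', delta=(7-3)*3^2 mod 101 = 36, hash=66+36 mod 101 = 1
Option D: s[0]='c'->'g', delta=(7-3)*3^4 mod 101 = 21, hash=66+21 mod 101 = 87 <-- target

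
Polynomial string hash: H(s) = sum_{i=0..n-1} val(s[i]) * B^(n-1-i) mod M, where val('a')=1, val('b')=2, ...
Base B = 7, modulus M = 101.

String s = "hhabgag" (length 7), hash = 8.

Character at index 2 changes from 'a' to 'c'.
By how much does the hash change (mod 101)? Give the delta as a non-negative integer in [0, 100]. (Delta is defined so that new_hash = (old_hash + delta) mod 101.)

Delta formula: (val(new) - val(old)) * B^(n-1-k) mod M
  val('c') - val('a') = 3 - 1 = 2
  B^(n-1-k) = 7^4 mod 101 = 78
  Delta = 2 * 78 mod 101 = 55

Answer: 55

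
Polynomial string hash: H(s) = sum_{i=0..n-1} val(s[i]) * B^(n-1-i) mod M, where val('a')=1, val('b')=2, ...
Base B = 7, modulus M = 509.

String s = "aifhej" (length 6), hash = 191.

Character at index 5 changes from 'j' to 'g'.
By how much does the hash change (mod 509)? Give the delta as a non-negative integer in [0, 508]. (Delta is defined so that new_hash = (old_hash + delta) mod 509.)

Answer: 506

Derivation:
Delta formula: (val(new) - val(old)) * B^(n-1-k) mod M
  val('g') - val('j') = 7 - 10 = -3
  B^(n-1-k) = 7^0 mod 509 = 1
  Delta = -3 * 1 mod 509 = 506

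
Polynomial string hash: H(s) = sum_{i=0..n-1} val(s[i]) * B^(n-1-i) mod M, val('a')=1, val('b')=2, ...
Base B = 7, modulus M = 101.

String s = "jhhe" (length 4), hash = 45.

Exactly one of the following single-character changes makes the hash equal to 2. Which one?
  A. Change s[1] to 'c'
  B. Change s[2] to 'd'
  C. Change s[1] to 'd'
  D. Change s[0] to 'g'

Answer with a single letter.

Answer: A

Derivation:
Option A: s[1]='h'->'c', delta=(3-8)*7^2 mod 101 = 58, hash=45+58 mod 101 = 2 <-- target
Option B: s[2]='h'->'d', delta=(4-8)*7^1 mod 101 = 73, hash=45+73 mod 101 = 17
Option C: s[1]='h'->'d', delta=(4-8)*7^2 mod 101 = 6, hash=45+6 mod 101 = 51
Option D: s[0]='j'->'g', delta=(7-10)*7^3 mod 101 = 82, hash=45+82 mod 101 = 26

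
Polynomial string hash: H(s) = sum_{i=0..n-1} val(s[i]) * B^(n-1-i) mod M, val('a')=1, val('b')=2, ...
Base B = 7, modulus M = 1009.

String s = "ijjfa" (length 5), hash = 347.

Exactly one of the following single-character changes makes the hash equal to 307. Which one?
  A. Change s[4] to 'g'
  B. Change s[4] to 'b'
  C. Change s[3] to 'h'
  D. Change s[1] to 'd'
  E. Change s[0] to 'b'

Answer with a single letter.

Option A: s[4]='a'->'g', delta=(7-1)*7^0 mod 1009 = 6, hash=347+6 mod 1009 = 353
Option B: s[4]='a'->'b', delta=(2-1)*7^0 mod 1009 = 1, hash=347+1 mod 1009 = 348
Option C: s[3]='f'->'h', delta=(8-6)*7^1 mod 1009 = 14, hash=347+14 mod 1009 = 361
Option D: s[1]='j'->'d', delta=(4-10)*7^3 mod 1009 = 969, hash=347+969 mod 1009 = 307 <-- target
Option E: s[0]='i'->'b', delta=(2-9)*7^4 mod 1009 = 346, hash=347+346 mod 1009 = 693

Answer: D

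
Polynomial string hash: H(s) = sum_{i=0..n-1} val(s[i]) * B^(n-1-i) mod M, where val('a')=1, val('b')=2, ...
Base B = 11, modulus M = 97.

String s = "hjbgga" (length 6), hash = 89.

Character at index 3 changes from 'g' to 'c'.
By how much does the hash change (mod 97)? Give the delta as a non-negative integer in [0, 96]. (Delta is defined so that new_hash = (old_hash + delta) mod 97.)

Delta formula: (val(new) - val(old)) * B^(n-1-k) mod M
  val('c') - val('g') = 3 - 7 = -4
  B^(n-1-k) = 11^2 mod 97 = 24
  Delta = -4 * 24 mod 97 = 1

Answer: 1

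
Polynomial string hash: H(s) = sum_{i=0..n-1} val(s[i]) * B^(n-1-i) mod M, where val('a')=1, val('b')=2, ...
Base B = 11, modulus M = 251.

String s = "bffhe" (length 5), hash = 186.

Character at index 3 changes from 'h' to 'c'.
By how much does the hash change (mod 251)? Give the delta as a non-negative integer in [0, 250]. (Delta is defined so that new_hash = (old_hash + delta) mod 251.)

Answer: 196

Derivation:
Delta formula: (val(new) - val(old)) * B^(n-1-k) mod M
  val('c') - val('h') = 3 - 8 = -5
  B^(n-1-k) = 11^1 mod 251 = 11
  Delta = -5 * 11 mod 251 = 196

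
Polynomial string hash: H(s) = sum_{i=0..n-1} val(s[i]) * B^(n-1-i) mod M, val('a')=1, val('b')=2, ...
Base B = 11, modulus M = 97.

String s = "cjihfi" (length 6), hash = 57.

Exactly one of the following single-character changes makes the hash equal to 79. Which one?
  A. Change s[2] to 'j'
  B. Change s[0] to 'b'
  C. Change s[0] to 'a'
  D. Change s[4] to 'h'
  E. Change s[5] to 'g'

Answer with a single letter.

Answer: D

Derivation:
Option A: s[2]='i'->'j', delta=(10-9)*11^3 mod 97 = 70, hash=57+70 mod 97 = 30
Option B: s[0]='c'->'b', delta=(2-3)*11^5 mod 97 = 66, hash=57+66 mod 97 = 26
Option C: s[0]='c'->'a', delta=(1-3)*11^5 mod 97 = 35, hash=57+35 mod 97 = 92
Option D: s[4]='f'->'h', delta=(8-6)*11^1 mod 97 = 22, hash=57+22 mod 97 = 79 <-- target
Option E: s[5]='i'->'g', delta=(7-9)*11^0 mod 97 = 95, hash=57+95 mod 97 = 55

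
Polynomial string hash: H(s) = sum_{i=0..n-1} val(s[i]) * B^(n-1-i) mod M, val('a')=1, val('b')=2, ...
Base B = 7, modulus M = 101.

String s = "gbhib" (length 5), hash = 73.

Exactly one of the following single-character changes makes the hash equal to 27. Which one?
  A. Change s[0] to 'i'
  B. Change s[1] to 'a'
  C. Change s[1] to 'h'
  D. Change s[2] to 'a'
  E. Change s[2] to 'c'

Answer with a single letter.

Answer: A

Derivation:
Option A: s[0]='g'->'i', delta=(9-7)*7^4 mod 101 = 55, hash=73+55 mod 101 = 27 <-- target
Option B: s[1]='b'->'a', delta=(1-2)*7^3 mod 101 = 61, hash=73+61 mod 101 = 33
Option C: s[1]='b'->'h', delta=(8-2)*7^3 mod 101 = 38, hash=73+38 mod 101 = 10
Option D: s[2]='h'->'a', delta=(1-8)*7^2 mod 101 = 61, hash=73+61 mod 101 = 33
Option E: s[2]='h'->'c', delta=(3-8)*7^2 mod 101 = 58, hash=73+58 mod 101 = 30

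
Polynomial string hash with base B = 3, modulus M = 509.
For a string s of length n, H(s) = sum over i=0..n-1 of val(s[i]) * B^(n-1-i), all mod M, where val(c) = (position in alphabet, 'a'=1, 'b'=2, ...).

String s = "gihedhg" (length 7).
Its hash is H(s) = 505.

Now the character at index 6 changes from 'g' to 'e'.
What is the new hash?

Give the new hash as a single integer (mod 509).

Answer: 503

Derivation:
val('g') = 7, val('e') = 5
Position k = 6, exponent = n-1-k = 0
B^0 mod M = 3^0 mod 509 = 1
Delta = (5 - 7) * 1 mod 509 = 507
New hash = (505 + 507) mod 509 = 503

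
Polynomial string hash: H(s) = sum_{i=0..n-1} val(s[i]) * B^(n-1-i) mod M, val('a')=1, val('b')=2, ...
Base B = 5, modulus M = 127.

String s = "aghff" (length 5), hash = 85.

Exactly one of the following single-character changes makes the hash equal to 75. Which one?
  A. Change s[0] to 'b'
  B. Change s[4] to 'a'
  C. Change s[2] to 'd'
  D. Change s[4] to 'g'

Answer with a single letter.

Option A: s[0]='a'->'b', delta=(2-1)*5^4 mod 127 = 117, hash=85+117 mod 127 = 75 <-- target
Option B: s[4]='f'->'a', delta=(1-6)*5^0 mod 127 = 122, hash=85+122 mod 127 = 80
Option C: s[2]='h'->'d', delta=(4-8)*5^2 mod 127 = 27, hash=85+27 mod 127 = 112
Option D: s[4]='f'->'g', delta=(7-6)*5^0 mod 127 = 1, hash=85+1 mod 127 = 86

Answer: A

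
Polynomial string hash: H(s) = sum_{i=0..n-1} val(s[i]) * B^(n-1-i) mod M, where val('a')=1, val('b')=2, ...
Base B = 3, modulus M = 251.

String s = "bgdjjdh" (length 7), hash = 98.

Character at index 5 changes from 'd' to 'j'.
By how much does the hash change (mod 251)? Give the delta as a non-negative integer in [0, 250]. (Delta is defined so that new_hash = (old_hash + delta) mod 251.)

Delta formula: (val(new) - val(old)) * B^(n-1-k) mod M
  val('j') - val('d') = 10 - 4 = 6
  B^(n-1-k) = 3^1 mod 251 = 3
  Delta = 6 * 3 mod 251 = 18

Answer: 18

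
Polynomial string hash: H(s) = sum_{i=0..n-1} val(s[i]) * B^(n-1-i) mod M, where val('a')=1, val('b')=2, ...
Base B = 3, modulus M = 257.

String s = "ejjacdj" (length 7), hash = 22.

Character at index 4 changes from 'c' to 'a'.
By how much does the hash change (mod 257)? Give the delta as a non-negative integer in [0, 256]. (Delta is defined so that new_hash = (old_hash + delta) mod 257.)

Delta formula: (val(new) - val(old)) * B^(n-1-k) mod M
  val('a') - val('c') = 1 - 3 = -2
  B^(n-1-k) = 3^2 mod 257 = 9
  Delta = -2 * 9 mod 257 = 239

Answer: 239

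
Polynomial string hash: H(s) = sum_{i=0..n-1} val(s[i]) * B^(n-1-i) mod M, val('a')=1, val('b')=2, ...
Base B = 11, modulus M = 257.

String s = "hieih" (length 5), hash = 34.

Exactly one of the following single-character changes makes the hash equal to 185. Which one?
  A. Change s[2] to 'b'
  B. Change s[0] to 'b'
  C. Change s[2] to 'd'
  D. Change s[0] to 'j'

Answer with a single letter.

Option A: s[2]='e'->'b', delta=(2-5)*11^2 mod 257 = 151, hash=34+151 mod 257 = 185 <-- target
Option B: s[0]='h'->'b', delta=(2-8)*11^4 mod 257 = 48, hash=34+48 mod 257 = 82
Option C: s[2]='e'->'d', delta=(4-5)*11^2 mod 257 = 136, hash=34+136 mod 257 = 170
Option D: s[0]='h'->'j', delta=(10-8)*11^4 mod 257 = 241, hash=34+241 mod 257 = 18

Answer: A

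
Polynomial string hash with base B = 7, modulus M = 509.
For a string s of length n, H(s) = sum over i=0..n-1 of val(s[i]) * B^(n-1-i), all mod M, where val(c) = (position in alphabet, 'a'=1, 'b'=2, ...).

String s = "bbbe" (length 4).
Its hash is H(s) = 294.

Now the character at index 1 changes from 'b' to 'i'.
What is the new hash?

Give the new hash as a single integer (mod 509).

val('b') = 2, val('i') = 9
Position k = 1, exponent = n-1-k = 2
B^2 mod M = 7^2 mod 509 = 49
Delta = (9 - 2) * 49 mod 509 = 343
New hash = (294 + 343) mod 509 = 128

Answer: 128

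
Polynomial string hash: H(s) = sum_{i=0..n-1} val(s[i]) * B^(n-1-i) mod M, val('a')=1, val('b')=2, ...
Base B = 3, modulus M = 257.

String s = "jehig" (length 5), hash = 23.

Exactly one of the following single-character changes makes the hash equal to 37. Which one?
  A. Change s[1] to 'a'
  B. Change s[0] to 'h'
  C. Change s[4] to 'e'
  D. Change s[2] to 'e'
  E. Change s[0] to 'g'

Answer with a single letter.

Answer: E

Derivation:
Option A: s[1]='e'->'a', delta=(1-5)*3^3 mod 257 = 149, hash=23+149 mod 257 = 172
Option B: s[0]='j'->'h', delta=(8-10)*3^4 mod 257 = 95, hash=23+95 mod 257 = 118
Option C: s[4]='g'->'e', delta=(5-7)*3^0 mod 257 = 255, hash=23+255 mod 257 = 21
Option D: s[2]='h'->'e', delta=(5-8)*3^2 mod 257 = 230, hash=23+230 mod 257 = 253
Option E: s[0]='j'->'g', delta=(7-10)*3^4 mod 257 = 14, hash=23+14 mod 257 = 37 <-- target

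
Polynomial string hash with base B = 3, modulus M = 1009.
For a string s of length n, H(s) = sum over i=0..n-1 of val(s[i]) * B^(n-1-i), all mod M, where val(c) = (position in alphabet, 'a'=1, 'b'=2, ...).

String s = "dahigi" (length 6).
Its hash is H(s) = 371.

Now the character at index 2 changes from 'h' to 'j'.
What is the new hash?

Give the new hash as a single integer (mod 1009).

Answer: 425

Derivation:
val('h') = 8, val('j') = 10
Position k = 2, exponent = n-1-k = 3
B^3 mod M = 3^3 mod 1009 = 27
Delta = (10 - 8) * 27 mod 1009 = 54
New hash = (371 + 54) mod 1009 = 425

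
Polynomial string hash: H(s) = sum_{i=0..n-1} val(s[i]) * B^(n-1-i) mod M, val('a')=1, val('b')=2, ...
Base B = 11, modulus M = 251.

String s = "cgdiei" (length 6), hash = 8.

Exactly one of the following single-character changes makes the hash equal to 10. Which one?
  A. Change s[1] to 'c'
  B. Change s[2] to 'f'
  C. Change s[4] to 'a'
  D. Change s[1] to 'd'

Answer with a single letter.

Option A: s[1]='g'->'c', delta=(3-7)*11^4 mod 251 = 170, hash=8+170 mod 251 = 178
Option B: s[2]='d'->'f', delta=(6-4)*11^3 mod 251 = 152, hash=8+152 mod 251 = 160
Option C: s[4]='e'->'a', delta=(1-5)*11^1 mod 251 = 207, hash=8+207 mod 251 = 215
Option D: s[1]='g'->'d', delta=(4-7)*11^4 mod 251 = 2, hash=8+2 mod 251 = 10 <-- target

Answer: D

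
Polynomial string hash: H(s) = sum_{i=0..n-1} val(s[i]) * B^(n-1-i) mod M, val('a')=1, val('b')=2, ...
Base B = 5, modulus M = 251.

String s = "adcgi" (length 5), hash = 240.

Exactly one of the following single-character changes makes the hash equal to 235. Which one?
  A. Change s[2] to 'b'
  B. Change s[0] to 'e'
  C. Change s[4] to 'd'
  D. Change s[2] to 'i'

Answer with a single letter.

Option A: s[2]='c'->'b', delta=(2-3)*5^2 mod 251 = 226, hash=240+226 mod 251 = 215
Option B: s[0]='a'->'e', delta=(5-1)*5^4 mod 251 = 241, hash=240+241 mod 251 = 230
Option C: s[4]='i'->'d', delta=(4-9)*5^0 mod 251 = 246, hash=240+246 mod 251 = 235 <-- target
Option D: s[2]='c'->'i', delta=(9-3)*5^2 mod 251 = 150, hash=240+150 mod 251 = 139

Answer: C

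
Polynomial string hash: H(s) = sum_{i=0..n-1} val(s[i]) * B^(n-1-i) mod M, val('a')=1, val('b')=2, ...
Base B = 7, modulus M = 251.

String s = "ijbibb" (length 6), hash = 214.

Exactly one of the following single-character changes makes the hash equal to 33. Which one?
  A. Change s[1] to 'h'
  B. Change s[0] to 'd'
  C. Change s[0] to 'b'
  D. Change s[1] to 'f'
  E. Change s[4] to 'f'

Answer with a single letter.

Answer: C

Derivation:
Option A: s[1]='j'->'h', delta=(8-10)*7^4 mod 251 = 218, hash=214+218 mod 251 = 181
Option B: s[0]='i'->'d', delta=(4-9)*7^5 mod 251 = 50, hash=214+50 mod 251 = 13
Option C: s[0]='i'->'b', delta=(2-9)*7^5 mod 251 = 70, hash=214+70 mod 251 = 33 <-- target
Option D: s[1]='j'->'f', delta=(6-10)*7^4 mod 251 = 185, hash=214+185 mod 251 = 148
Option E: s[4]='b'->'f', delta=(6-2)*7^1 mod 251 = 28, hash=214+28 mod 251 = 242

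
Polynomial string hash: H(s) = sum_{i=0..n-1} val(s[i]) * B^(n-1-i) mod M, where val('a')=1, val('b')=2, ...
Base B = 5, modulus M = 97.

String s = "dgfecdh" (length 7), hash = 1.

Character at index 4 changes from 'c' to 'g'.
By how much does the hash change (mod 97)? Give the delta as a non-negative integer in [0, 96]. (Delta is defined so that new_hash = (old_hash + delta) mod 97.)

Answer: 3

Derivation:
Delta formula: (val(new) - val(old)) * B^(n-1-k) mod M
  val('g') - val('c') = 7 - 3 = 4
  B^(n-1-k) = 5^2 mod 97 = 25
  Delta = 4 * 25 mod 97 = 3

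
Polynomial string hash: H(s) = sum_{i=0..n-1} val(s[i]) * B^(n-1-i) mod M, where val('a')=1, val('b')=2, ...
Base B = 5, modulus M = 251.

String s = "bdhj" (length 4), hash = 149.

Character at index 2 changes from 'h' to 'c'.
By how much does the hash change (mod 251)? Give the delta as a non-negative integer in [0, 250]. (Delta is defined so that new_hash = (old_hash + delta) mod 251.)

Answer: 226

Derivation:
Delta formula: (val(new) - val(old)) * B^(n-1-k) mod M
  val('c') - val('h') = 3 - 8 = -5
  B^(n-1-k) = 5^1 mod 251 = 5
  Delta = -5 * 5 mod 251 = 226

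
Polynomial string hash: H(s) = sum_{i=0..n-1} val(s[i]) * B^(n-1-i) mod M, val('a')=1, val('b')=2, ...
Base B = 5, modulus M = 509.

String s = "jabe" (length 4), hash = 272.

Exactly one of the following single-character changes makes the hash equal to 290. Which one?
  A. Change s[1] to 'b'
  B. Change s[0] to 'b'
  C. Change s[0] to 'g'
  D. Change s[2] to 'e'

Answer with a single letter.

Answer: B

Derivation:
Option A: s[1]='a'->'b', delta=(2-1)*5^2 mod 509 = 25, hash=272+25 mod 509 = 297
Option B: s[0]='j'->'b', delta=(2-10)*5^3 mod 509 = 18, hash=272+18 mod 509 = 290 <-- target
Option C: s[0]='j'->'g', delta=(7-10)*5^3 mod 509 = 134, hash=272+134 mod 509 = 406
Option D: s[2]='b'->'e', delta=(5-2)*5^1 mod 509 = 15, hash=272+15 mod 509 = 287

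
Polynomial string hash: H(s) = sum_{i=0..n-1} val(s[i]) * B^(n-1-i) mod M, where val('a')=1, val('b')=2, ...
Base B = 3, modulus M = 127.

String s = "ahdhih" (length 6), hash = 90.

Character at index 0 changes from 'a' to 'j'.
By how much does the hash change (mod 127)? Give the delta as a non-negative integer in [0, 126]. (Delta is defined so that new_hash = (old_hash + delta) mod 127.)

Answer: 28

Derivation:
Delta formula: (val(new) - val(old)) * B^(n-1-k) mod M
  val('j') - val('a') = 10 - 1 = 9
  B^(n-1-k) = 3^5 mod 127 = 116
  Delta = 9 * 116 mod 127 = 28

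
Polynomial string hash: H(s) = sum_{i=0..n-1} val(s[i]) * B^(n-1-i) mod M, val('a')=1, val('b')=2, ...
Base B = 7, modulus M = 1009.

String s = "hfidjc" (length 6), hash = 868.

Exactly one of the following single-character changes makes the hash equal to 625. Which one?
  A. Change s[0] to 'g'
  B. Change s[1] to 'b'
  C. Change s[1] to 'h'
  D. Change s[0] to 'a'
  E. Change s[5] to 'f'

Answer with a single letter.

Option A: s[0]='h'->'g', delta=(7-8)*7^5 mod 1009 = 346, hash=868+346 mod 1009 = 205
Option B: s[1]='f'->'b', delta=(2-6)*7^4 mod 1009 = 486, hash=868+486 mod 1009 = 345
Option C: s[1]='f'->'h', delta=(8-6)*7^4 mod 1009 = 766, hash=868+766 mod 1009 = 625 <-- target
Option D: s[0]='h'->'a', delta=(1-8)*7^5 mod 1009 = 404, hash=868+404 mod 1009 = 263
Option E: s[5]='c'->'f', delta=(6-3)*7^0 mod 1009 = 3, hash=868+3 mod 1009 = 871

Answer: C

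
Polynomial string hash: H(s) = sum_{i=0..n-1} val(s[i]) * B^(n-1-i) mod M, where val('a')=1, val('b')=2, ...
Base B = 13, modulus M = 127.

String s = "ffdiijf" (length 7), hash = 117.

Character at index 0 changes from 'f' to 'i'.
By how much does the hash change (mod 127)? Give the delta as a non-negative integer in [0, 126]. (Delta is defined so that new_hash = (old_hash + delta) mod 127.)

Delta formula: (val(new) - val(old)) * B^(n-1-k) mod M
  val('i') - val('f') = 9 - 6 = 3
  B^(n-1-k) = 13^6 mod 127 = 47
  Delta = 3 * 47 mod 127 = 14

Answer: 14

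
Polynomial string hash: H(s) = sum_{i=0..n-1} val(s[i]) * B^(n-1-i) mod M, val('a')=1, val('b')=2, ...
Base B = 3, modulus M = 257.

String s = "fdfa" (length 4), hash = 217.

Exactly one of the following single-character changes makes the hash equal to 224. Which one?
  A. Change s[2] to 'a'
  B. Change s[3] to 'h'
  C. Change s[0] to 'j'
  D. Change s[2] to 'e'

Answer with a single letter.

Option A: s[2]='f'->'a', delta=(1-6)*3^1 mod 257 = 242, hash=217+242 mod 257 = 202
Option B: s[3]='a'->'h', delta=(8-1)*3^0 mod 257 = 7, hash=217+7 mod 257 = 224 <-- target
Option C: s[0]='f'->'j', delta=(10-6)*3^3 mod 257 = 108, hash=217+108 mod 257 = 68
Option D: s[2]='f'->'e', delta=(5-6)*3^1 mod 257 = 254, hash=217+254 mod 257 = 214

Answer: B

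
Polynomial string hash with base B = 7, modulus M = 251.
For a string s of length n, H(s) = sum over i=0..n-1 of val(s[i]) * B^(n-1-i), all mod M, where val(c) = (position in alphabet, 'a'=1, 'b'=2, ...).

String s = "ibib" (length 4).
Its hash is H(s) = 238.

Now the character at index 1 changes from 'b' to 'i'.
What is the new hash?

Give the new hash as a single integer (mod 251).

Answer: 79

Derivation:
val('b') = 2, val('i') = 9
Position k = 1, exponent = n-1-k = 2
B^2 mod M = 7^2 mod 251 = 49
Delta = (9 - 2) * 49 mod 251 = 92
New hash = (238 + 92) mod 251 = 79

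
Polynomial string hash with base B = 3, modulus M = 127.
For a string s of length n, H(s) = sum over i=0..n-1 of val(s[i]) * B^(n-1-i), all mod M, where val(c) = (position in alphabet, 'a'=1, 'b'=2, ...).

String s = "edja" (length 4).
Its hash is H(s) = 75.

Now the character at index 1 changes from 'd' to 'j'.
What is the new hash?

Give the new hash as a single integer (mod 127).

val('d') = 4, val('j') = 10
Position k = 1, exponent = n-1-k = 2
B^2 mod M = 3^2 mod 127 = 9
Delta = (10 - 4) * 9 mod 127 = 54
New hash = (75 + 54) mod 127 = 2

Answer: 2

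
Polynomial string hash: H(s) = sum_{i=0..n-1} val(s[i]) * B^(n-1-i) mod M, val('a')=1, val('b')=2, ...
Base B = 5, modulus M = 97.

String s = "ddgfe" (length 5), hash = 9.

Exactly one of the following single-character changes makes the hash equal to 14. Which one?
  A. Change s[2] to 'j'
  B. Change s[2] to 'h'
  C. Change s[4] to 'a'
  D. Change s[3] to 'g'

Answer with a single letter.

Option A: s[2]='g'->'j', delta=(10-7)*5^2 mod 97 = 75, hash=9+75 mod 97 = 84
Option B: s[2]='g'->'h', delta=(8-7)*5^2 mod 97 = 25, hash=9+25 mod 97 = 34
Option C: s[4]='e'->'a', delta=(1-5)*5^0 mod 97 = 93, hash=9+93 mod 97 = 5
Option D: s[3]='f'->'g', delta=(7-6)*5^1 mod 97 = 5, hash=9+5 mod 97 = 14 <-- target

Answer: D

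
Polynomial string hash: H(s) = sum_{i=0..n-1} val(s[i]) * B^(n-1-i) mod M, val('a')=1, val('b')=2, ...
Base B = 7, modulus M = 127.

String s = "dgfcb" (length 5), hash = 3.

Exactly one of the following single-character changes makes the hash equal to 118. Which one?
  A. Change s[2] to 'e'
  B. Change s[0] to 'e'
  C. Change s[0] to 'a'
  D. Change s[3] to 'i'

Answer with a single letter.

Option A: s[2]='f'->'e', delta=(5-6)*7^2 mod 127 = 78, hash=3+78 mod 127 = 81
Option B: s[0]='d'->'e', delta=(5-4)*7^4 mod 127 = 115, hash=3+115 mod 127 = 118 <-- target
Option C: s[0]='d'->'a', delta=(1-4)*7^4 mod 127 = 36, hash=3+36 mod 127 = 39
Option D: s[3]='c'->'i', delta=(9-3)*7^1 mod 127 = 42, hash=3+42 mod 127 = 45

Answer: B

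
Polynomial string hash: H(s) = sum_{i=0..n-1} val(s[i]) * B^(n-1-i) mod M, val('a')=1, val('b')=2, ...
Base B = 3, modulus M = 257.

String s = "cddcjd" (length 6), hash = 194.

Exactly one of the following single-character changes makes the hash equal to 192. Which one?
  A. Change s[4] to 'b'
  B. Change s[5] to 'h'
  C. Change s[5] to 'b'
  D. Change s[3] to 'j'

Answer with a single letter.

Option A: s[4]='j'->'b', delta=(2-10)*3^1 mod 257 = 233, hash=194+233 mod 257 = 170
Option B: s[5]='d'->'h', delta=(8-4)*3^0 mod 257 = 4, hash=194+4 mod 257 = 198
Option C: s[5]='d'->'b', delta=(2-4)*3^0 mod 257 = 255, hash=194+255 mod 257 = 192 <-- target
Option D: s[3]='c'->'j', delta=(10-3)*3^2 mod 257 = 63, hash=194+63 mod 257 = 0

Answer: C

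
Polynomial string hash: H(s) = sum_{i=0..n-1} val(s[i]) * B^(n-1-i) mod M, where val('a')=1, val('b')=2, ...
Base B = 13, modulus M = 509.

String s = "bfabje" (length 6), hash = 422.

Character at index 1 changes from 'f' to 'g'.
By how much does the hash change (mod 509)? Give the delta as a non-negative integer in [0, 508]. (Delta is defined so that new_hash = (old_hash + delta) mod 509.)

Answer: 57

Derivation:
Delta formula: (val(new) - val(old)) * B^(n-1-k) mod M
  val('g') - val('f') = 7 - 6 = 1
  B^(n-1-k) = 13^4 mod 509 = 57
  Delta = 1 * 57 mod 509 = 57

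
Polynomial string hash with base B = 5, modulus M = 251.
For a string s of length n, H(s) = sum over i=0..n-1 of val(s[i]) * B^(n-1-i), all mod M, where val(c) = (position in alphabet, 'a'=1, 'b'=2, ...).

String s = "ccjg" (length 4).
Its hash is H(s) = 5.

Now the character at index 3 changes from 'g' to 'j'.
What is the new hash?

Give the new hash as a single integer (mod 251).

Answer: 8

Derivation:
val('g') = 7, val('j') = 10
Position k = 3, exponent = n-1-k = 0
B^0 mod M = 5^0 mod 251 = 1
Delta = (10 - 7) * 1 mod 251 = 3
New hash = (5 + 3) mod 251 = 8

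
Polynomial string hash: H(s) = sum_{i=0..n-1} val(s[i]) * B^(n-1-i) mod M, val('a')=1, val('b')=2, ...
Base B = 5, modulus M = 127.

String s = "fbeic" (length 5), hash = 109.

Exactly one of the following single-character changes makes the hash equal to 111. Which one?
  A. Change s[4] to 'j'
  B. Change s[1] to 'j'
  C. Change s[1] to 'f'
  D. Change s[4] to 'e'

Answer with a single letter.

Answer: D

Derivation:
Option A: s[4]='c'->'j', delta=(10-3)*5^0 mod 127 = 7, hash=109+7 mod 127 = 116
Option B: s[1]='b'->'j', delta=(10-2)*5^3 mod 127 = 111, hash=109+111 mod 127 = 93
Option C: s[1]='b'->'f', delta=(6-2)*5^3 mod 127 = 119, hash=109+119 mod 127 = 101
Option D: s[4]='c'->'e', delta=(5-3)*5^0 mod 127 = 2, hash=109+2 mod 127 = 111 <-- target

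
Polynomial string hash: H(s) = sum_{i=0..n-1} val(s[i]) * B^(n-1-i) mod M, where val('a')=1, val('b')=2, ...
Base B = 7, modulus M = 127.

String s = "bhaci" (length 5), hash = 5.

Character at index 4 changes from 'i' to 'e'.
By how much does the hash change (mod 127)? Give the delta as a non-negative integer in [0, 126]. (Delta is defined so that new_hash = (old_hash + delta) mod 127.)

Answer: 123

Derivation:
Delta formula: (val(new) - val(old)) * B^(n-1-k) mod M
  val('e') - val('i') = 5 - 9 = -4
  B^(n-1-k) = 7^0 mod 127 = 1
  Delta = -4 * 1 mod 127 = 123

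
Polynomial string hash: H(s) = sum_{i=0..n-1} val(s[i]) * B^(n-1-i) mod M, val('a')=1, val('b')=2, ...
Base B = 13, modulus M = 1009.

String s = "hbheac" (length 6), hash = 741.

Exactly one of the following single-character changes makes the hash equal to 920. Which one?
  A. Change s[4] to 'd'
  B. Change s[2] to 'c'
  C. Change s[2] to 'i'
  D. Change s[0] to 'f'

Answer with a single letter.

Answer: C

Derivation:
Option A: s[4]='a'->'d', delta=(4-1)*13^1 mod 1009 = 39, hash=741+39 mod 1009 = 780
Option B: s[2]='h'->'c', delta=(3-8)*13^3 mod 1009 = 114, hash=741+114 mod 1009 = 855
Option C: s[2]='h'->'i', delta=(9-8)*13^3 mod 1009 = 179, hash=741+179 mod 1009 = 920 <-- target
Option D: s[0]='h'->'f', delta=(6-8)*13^5 mod 1009 = 38, hash=741+38 mod 1009 = 779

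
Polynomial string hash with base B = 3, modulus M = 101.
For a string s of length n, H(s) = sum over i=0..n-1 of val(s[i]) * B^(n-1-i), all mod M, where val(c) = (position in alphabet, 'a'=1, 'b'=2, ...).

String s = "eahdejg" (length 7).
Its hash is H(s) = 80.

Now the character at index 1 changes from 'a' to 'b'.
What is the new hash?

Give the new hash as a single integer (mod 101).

Answer: 20

Derivation:
val('a') = 1, val('b') = 2
Position k = 1, exponent = n-1-k = 5
B^5 mod M = 3^5 mod 101 = 41
Delta = (2 - 1) * 41 mod 101 = 41
New hash = (80 + 41) mod 101 = 20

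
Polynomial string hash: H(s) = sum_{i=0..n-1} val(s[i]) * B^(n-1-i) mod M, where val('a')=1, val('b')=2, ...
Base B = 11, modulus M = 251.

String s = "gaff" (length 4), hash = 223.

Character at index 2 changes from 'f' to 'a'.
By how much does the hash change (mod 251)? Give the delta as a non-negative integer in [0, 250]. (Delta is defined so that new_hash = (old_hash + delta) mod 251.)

Answer: 196

Derivation:
Delta formula: (val(new) - val(old)) * B^(n-1-k) mod M
  val('a') - val('f') = 1 - 6 = -5
  B^(n-1-k) = 11^1 mod 251 = 11
  Delta = -5 * 11 mod 251 = 196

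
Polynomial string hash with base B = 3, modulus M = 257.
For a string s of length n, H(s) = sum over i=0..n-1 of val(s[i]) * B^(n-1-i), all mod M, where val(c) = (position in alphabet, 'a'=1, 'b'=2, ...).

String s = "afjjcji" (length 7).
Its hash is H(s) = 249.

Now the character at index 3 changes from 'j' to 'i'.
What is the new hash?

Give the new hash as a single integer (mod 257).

val('j') = 10, val('i') = 9
Position k = 3, exponent = n-1-k = 3
B^3 mod M = 3^3 mod 257 = 27
Delta = (9 - 10) * 27 mod 257 = 230
New hash = (249 + 230) mod 257 = 222

Answer: 222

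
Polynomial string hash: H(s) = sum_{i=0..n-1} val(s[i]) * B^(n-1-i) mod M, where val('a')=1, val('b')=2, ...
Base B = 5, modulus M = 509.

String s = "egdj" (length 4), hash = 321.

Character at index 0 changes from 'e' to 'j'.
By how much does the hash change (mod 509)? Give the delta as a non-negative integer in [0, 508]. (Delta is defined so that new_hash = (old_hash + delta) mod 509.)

Answer: 116

Derivation:
Delta formula: (val(new) - val(old)) * B^(n-1-k) mod M
  val('j') - val('e') = 10 - 5 = 5
  B^(n-1-k) = 5^3 mod 509 = 125
  Delta = 5 * 125 mod 509 = 116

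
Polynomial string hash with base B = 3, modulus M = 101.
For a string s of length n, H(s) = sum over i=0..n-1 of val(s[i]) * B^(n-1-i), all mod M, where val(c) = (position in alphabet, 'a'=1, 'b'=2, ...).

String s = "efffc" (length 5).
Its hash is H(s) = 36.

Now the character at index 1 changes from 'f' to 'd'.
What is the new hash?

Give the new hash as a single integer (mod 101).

val('f') = 6, val('d') = 4
Position k = 1, exponent = n-1-k = 3
B^3 mod M = 3^3 mod 101 = 27
Delta = (4 - 6) * 27 mod 101 = 47
New hash = (36 + 47) mod 101 = 83

Answer: 83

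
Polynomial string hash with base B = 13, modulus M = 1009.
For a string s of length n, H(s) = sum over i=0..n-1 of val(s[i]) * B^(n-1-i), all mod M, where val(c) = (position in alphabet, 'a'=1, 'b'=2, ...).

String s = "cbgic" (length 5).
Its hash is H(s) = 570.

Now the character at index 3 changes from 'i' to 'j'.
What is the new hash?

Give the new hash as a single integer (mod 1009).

Answer: 583

Derivation:
val('i') = 9, val('j') = 10
Position k = 3, exponent = n-1-k = 1
B^1 mod M = 13^1 mod 1009 = 13
Delta = (10 - 9) * 13 mod 1009 = 13
New hash = (570 + 13) mod 1009 = 583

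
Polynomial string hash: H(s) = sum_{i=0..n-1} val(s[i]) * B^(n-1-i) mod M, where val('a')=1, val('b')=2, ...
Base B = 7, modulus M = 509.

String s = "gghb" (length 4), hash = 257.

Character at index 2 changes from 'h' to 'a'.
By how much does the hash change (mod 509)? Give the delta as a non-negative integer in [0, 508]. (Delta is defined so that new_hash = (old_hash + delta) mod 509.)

Answer: 460

Derivation:
Delta formula: (val(new) - val(old)) * B^(n-1-k) mod M
  val('a') - val('h') = 1 - 8 = -7
  B^(n-1-k) = 7^1 mod 509 = 7
  Delta = -7 * 7 mod 509 = 460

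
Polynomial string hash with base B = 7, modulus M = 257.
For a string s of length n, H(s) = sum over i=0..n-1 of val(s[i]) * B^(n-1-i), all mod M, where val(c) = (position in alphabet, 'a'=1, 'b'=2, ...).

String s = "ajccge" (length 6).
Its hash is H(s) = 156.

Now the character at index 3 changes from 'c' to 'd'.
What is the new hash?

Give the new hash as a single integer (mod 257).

val('c') = 3, val('d') = 4
Position k = 3, exponent = n-1-k = 2
B^2 mod M = 7^2 mod 257 = 49
Delta = (4 - 3) * 49 mod 257 = 49
New hash = (156 + 49) mod 257 = 205

Answer: 205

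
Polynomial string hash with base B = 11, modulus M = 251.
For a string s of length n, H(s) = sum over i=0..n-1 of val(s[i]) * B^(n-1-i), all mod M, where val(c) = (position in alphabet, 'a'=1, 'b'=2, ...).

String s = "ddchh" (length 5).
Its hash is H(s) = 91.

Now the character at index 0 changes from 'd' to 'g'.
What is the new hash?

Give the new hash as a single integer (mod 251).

Answer: 89

Derivation:
val('d') = 4, val('g') = 7
Position k = 0, exponent = n-1-k = 4
B^4 mod M = 11^4 mod 251 = 83
Delta = (7 - 4) * 83 mod 251 = 249
New hash = (91 + 249) mod 251 = 89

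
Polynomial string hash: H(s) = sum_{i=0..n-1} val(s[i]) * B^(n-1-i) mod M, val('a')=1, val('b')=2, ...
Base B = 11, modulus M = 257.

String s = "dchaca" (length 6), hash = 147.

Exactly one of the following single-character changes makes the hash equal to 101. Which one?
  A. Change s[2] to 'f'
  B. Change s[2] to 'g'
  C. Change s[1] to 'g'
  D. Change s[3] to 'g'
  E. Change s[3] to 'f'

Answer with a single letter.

Answer: B

Derivation:
Option A: s[2]='h'->'f', delta=(6-8)*11^3 mod 257 = 165, hash=147+165 mod 257 = 55
Option B: s[2]='h'->'g', delta=(7-8)*11^3 mod 257 = 211, hash=147+211 mod 257 = 101 <-- target
Option C: s[1]='c'->'g', delta=(7-3)*11^4 mod 257 = 225, hash=147+225 mod 257 = 115
Option D: s[3]='a'->'g', delta=(7-1)*11^2 mod 257 = 212, hash=147+212 mod 257 = 102
Option E: s[3]='a'->'f', delta=(6-1)*11^2 mod 257 = 91, hash=147+91 mod 257 = 238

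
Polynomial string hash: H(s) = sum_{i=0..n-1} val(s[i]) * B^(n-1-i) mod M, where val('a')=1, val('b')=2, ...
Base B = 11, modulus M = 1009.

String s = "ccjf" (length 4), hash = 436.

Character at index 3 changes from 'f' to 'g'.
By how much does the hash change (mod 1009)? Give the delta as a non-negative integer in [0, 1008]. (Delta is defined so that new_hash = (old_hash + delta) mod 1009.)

Delta formula: (val(new) - val(old)) * B^(n-1-k) mod M
  val('g') - val('f') = 7 - 6 = 1
  B^(n-1-k) = 11^0 mod 1009 = 1
  Delta = 1 * 1 mod 1009 = 1

Answer: 1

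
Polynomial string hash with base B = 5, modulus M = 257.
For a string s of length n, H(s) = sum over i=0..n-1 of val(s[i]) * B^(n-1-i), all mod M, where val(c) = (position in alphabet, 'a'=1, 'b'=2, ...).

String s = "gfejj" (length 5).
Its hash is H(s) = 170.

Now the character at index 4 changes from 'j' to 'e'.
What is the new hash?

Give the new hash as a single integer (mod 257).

val('j') = 10, val('e') = 5
Position k = 4, exponent = n-1-k = 0
B^0 mod M = 5^0 mod 257 = 1
Delta = (5 - 10) * 1 mod 257 = 252
New hash = (170 + 252) mod 257 = 165

Answer: 165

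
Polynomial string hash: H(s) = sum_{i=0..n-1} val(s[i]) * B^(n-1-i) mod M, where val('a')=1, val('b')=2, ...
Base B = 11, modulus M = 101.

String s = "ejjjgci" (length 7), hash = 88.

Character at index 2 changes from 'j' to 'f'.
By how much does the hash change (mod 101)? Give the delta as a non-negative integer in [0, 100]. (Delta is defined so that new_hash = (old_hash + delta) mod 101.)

Delta formula: (val(new) - val(old)) * B^(n-1-k) mod M
  val('f') - val('j') = 6 - 10 = -4
  B^(n-1-k) = 11^4 mod 101 = 97
  Delta = -4 * 97 mod 101 = 16

Answer: 16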